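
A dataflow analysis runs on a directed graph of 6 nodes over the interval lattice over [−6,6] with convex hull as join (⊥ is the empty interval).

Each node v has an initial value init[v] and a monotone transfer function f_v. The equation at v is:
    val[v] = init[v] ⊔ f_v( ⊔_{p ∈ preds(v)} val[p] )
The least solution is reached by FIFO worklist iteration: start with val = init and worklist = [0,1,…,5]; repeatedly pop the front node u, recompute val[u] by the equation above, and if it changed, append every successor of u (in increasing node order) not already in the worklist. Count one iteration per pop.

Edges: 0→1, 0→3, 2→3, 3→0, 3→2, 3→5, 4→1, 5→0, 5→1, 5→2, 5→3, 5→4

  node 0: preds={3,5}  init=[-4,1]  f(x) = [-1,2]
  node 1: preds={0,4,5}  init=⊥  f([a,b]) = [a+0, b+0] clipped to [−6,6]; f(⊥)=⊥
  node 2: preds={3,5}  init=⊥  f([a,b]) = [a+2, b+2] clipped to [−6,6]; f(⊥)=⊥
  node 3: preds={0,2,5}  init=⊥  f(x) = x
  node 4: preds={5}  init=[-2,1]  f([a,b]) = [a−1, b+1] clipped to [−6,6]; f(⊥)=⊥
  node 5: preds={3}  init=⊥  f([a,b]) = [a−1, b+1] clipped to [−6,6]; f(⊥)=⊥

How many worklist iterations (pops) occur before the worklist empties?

Worklist (22 pops):
  #1 pop 0: in=⊥ → [-4,2] (was [-4,1]); enqueue []
  #2 pop 1: in=[-4,2] → [-4,2] (was ⊥); enqueue []
  #3 pop 2: in=⊥ → ⊥ (no change)
  #4 pop 3: in=[-4,2] → [-4,2] (was ⊥); enqueue [0,2]
  #5 pop 4: in=⊥ → [-2,1] (no change)
  #6 pop 5: in=[-4,2] → [-5,3] (was ⊥); enqueue [1,3,4]
  #7 pop 0: in=[-5,3] → [-4,2] (no change)
  #8 pop 2: in=[-5,3] → [-3,5] (was ⊥); enqueue []
  #9 pop 1: in=[-5,3] → [-5,3] (was [-4,2]); enqueue []
  #10 pop 3: in=[-5,5] → [-5,5] (was [-4,2]); enqueue [0,2,5]
  #11 pop 4: in=[-5,3] → [-6,4] (was [-2,1]); enqueue [1]
  #12 pop 0: in=[-5,5] → [-4,2] (no change)
  #13 pop 2: in=[-5,5] → [-3,6] (was [-3,5]); enqueue [3]
  #14 pop 5: in=[-5,5] → [-6,6] (was [-5,3]); enqueue [0,2,4]
  #15 pop 1: in=[-6,6] → [-6,6] (was [-5,3]); enqueue []
  #16 pop 3: in=[-6,6] → [-6,6] (was [-5,5]); enqueue [5]
  #17 pop 0: in=[-6,6] → [-4,2] (no change)
  #18 pop 2: in=[-6,6] → [-4,6] (was [-3,6]); enqueue [3]
  #19 pop 4: in=[-6,6] → [-6,6] (was [-6,4]); enqueue [1]
  #20 pop 5: in=[-6,6] → [-6,6] (no change)
  #21 pop 3: in=[-6,6] → [-6,6] (no change)
  #22 pop 1: in=[-6,6] → [-6,6] (no change)

Fixpoint:
  val[0] = [-4,2]
  val[1] = [-6,6]
  val[2] = [-4,6]
  val[3] = [-6,6]
  val[4] = [-6,6]
  val[5] = [-6,6]

22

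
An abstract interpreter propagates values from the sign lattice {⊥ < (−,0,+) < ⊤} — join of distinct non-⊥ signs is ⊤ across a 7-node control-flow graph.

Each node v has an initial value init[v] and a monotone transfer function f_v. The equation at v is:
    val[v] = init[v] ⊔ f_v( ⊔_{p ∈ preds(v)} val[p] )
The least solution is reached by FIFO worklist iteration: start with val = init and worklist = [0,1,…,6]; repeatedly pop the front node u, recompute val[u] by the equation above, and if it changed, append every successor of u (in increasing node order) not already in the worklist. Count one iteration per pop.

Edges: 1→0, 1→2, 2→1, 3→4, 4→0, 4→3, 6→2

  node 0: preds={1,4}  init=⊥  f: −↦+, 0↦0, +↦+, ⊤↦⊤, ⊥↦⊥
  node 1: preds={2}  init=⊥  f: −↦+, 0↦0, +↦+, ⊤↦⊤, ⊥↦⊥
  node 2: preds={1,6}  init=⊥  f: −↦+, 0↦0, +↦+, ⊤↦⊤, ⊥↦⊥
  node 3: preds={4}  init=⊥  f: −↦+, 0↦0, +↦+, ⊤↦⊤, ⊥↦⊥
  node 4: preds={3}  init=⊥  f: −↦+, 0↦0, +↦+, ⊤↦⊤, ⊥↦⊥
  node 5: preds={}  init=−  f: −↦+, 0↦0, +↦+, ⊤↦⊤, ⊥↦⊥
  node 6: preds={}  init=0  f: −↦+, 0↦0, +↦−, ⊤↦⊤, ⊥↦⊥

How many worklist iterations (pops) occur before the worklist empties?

10

Trace (10 dequeues):
  [1] u=0 | in ⊥ | out ⊥ | ==
  [2] u=1 | in ⊥ | out ⊥ | ==
  [3] u=2 | in 0 | out 0 | prev ⊥ | push {1}
  [4] u=3 | in ⊥ | out ⊥ | ==
  [5] u=4 | in ⊥ | out ⊥ | ==
  [6] u=5 | in ⊥ | out − | ==
  [7] u=6 | in ⊥ | out 0 | ==
  [8] u=1 | in 0 | out 0 | prev ⊥ | push {0,2}
  [9] u=0 | in 0 | out 0 | prev ⊥ | push {}
  [10] u=2 | in 0 | out 0 | ==

Converged values:
  [0] 0
  [1] 0
  [2] 0
  [3] ⊥
  [4] ⊥
  [5] −
  [6] 0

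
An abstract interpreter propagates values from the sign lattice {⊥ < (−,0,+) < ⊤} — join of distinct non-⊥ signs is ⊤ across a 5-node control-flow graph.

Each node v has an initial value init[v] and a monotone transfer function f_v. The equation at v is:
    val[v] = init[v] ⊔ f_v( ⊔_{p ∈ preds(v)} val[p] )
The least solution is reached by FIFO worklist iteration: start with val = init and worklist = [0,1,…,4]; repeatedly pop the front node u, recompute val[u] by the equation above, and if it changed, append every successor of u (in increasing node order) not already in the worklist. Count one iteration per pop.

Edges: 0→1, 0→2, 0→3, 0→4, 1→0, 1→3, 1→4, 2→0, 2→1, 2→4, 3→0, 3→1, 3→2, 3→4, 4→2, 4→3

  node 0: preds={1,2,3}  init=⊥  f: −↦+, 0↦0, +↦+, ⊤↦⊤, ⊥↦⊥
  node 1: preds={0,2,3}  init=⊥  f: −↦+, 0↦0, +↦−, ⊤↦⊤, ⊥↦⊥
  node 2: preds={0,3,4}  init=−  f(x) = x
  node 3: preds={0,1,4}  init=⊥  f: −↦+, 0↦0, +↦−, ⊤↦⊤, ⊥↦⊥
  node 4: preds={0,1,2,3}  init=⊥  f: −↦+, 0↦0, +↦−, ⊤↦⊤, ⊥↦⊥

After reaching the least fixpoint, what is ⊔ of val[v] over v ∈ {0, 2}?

⊤

Iteration log — 10 steps:
  step 1. node 0  ⊔preds=−  new=+  old=⊥  +wl: 
  step 2. node 1  ⊔preds=⊤  new=⊤  old=⊥  +wl: 0
  step 3. node 2  ⊔preds=+  new=⊤  old=−  +wl: 1
  step 4. node 3  ⊔preds=⊤  new=⊤  old=⊥  +wl: 2
  step 5. node 4  ⊔preds=⊤  new=⊤  old=⊥  +wl: 3
  step 6. node 0  ⊔preds=⊤  new=⊤  old=+  +wl: 4
  step 7. node 1  ⊔preds=⊤  new=⊤  stable
  step 8. node 2  ⊔preds=⊤  new=⊤  stable
  step 9. node 3  ⊔preds=⊤  new=⊤  stable
  step 10. node 4  ⊔preds=⊤  new=⊤  stable

Least fixpoint reached:
  node 0: ⊤
  node 1: ⊤
  node 2: ⊤
  node 3: ⊤
  node 4: ⊤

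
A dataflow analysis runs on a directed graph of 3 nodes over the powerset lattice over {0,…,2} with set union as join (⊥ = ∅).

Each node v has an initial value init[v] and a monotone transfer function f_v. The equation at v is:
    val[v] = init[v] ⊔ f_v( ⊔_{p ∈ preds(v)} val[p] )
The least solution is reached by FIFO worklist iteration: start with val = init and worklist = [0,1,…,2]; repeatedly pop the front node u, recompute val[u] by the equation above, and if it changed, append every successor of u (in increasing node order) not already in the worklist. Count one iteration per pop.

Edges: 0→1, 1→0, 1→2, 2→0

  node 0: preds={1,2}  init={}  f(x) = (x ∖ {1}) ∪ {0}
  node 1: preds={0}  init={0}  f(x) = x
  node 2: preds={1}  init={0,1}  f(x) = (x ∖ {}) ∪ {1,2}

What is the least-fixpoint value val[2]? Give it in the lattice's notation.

{0,1,2}

Worklist (7 pops):
  #1 pop 0: in={0,1} → {0} (was {}); enqueue []
  #2 pop 1: in={0} → {0} (no change)
  #3 pop 2: in={0} → {0,1,2} (was {0,1}); enqueue [0]
  #4 pop 0: in={0,1,2} → {0,2} (was {0}); enqueue [1]
  #5 pop 1: in={0,2} → {0,2} (was {0}); enqueue [0,2]
  #6 pop 0: in={0,1,2} → {0,2} (no change)
  #7 pop 2: in={0,2} → {0,1,2} (no change)

Fixpoint:
  val[0] = {0,2}
  val[1] = {0,2}
  val[2] = {0,1,2}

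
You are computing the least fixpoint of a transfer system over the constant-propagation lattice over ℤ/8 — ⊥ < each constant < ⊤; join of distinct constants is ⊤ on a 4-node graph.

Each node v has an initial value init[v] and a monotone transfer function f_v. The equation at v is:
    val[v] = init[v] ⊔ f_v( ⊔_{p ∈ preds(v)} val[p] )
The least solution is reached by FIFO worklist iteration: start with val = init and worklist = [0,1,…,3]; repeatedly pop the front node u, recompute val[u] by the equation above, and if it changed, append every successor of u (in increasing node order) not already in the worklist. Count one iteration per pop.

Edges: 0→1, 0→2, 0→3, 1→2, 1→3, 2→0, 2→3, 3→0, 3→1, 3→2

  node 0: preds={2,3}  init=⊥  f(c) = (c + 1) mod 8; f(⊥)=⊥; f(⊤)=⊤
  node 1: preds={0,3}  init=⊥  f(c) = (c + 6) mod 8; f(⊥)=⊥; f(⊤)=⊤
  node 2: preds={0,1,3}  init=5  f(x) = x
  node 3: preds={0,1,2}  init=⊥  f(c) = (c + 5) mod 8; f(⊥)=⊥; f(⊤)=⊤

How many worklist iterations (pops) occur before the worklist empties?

8

Worklist (8 pops):
  #1 pop 0: in=5 → 6 (was ⊥); enqueue []
  #2 pop 1: in=6 → 4 (was ⊥); enqueue []
  #3 pop 2: in=⊤ → ⊤ (was 5); enqueue [0]
  #4 pop 3: in=⊤ → ⊤ (was ⊥); enqueue [1,2]
  #5 pop 0: in=⊤ → ⊤ (was 6); enqueue [3]
  #6 pop 1: in=⊤ → ⊤ (was 4); enqueue []
  #7 pop 2: in=⊤ → ⊤ (no change)
  #8 pop 3: in=⊤ → ⊤ (no change)

Fixpoint:
  val[0] = ⊤
  val[1] = ⊤
  val[2] = ⊤
  val[3] = ⊤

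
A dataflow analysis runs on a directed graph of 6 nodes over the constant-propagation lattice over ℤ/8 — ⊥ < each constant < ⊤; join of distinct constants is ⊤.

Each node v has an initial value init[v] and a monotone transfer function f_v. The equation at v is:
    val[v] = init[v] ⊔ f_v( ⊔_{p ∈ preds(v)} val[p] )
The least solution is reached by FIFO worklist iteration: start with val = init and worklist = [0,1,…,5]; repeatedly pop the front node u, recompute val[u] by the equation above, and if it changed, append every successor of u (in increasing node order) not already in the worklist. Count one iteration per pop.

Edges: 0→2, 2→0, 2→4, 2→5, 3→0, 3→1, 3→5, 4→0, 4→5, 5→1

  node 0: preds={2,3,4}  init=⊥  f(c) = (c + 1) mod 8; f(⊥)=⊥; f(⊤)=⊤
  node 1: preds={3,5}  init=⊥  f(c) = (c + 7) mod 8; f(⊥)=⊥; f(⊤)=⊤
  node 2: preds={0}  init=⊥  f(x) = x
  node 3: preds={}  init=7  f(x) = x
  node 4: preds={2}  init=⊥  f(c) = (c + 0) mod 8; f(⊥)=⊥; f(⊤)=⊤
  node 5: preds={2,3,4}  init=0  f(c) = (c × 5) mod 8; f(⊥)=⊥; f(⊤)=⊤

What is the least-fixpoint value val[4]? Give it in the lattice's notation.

Trace (13 dequeues):
  [1] u=0 | in 7 | out 0 | prev ⊥ | push {}
  [2] u=1 | in ⊤ | out ⊤ | prev ⊥ | push {}
  [3] u=2 | in 0 | out 0 | prev ⊥ | push {0}
  [4] u=3 | in ⊥ | out 7 | ==
  [5] u=4 | in 0 | out 0 | prev ⊥ | push {}
  [6] u=5 | in ⊤ | out ⊤ | prev 0 | push {1}
  [7] u=0 | in ⊤ | out ⊤ | prev 0 | push {2}
  [8] u=1 | in ⊤ | out ⊤ | ==
  [9] u=2 | in ⊤ | out ⊤ | prev 0 | push {0,4,5}
  [10] u=0 | in ⊤ | out ⊤ | ==
  [11] u=4 | in ⊤ | out ⊤ | prev 0 | push {0}
  [12] u=5 | in ⊤ | out ⊤ | ==
  [13] u=0 | in ⊤ | out ⊤ | ==

Converged values:
  [0] ⊤
  [1] ⊤
  [2] ⊤
  [3] 7
  [4] ⊤
  [5] ⊤

⊤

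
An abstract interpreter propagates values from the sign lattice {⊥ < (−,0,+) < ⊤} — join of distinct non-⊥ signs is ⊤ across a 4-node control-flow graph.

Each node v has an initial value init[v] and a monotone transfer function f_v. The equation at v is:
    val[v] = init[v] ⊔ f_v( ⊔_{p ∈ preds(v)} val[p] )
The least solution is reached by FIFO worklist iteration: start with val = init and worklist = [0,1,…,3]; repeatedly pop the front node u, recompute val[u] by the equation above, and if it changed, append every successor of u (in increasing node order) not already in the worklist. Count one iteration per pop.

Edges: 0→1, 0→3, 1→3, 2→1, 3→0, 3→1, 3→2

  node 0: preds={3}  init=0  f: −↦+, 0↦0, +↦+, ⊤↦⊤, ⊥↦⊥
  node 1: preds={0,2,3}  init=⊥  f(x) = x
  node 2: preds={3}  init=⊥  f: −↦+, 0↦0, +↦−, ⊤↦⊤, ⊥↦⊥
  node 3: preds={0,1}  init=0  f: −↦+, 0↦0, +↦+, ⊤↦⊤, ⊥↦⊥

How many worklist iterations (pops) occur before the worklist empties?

Iteration log — 5 steps:
  step 1. node 0  ⊔preds=0  new=0  stable
  step 2. node 1  ⊔preds=0  new=0  old=⊥  +wl: 
  step 3. node 2  ⊔preds=0  new=0  old=⊥  +wl: 1
  step 4. node 3  ⊔preds=0  new=0  stable
  step 5. node 1  ⊔preds=0  new=0  stable

Least fixpoint reached:
  node 0: 0
  node 1: 0
  node 2: 0
  node 3: 0

5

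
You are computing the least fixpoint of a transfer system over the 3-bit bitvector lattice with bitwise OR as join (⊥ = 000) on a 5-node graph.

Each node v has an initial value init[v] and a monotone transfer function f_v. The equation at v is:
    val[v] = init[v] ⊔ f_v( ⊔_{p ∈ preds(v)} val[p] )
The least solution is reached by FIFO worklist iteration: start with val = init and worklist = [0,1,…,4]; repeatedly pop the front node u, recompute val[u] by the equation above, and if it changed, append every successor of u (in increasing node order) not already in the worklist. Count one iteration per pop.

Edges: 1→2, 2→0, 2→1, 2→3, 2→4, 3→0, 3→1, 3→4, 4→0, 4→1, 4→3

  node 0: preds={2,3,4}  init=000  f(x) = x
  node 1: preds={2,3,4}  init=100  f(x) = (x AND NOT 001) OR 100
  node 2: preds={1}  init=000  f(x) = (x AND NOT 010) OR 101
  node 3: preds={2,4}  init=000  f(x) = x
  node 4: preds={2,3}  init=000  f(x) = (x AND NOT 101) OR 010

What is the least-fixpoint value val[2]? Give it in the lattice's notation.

101

Trace (12 dequeues):
  [1] u=0 | in 000 | out 000 | ==
  [2] u=1 | in 000 | out 100 | ==
  [3] u=2 | in 100 | out 101 | prev 000 | push {0,1}
  [4] u=3 | in 101 | out 101 | prev 000 | push {}
  [5] u=4 | in 101 | out 010 | prev 000 | push {3}
  [6] u=0 | in 111 | out 111 | prev 000 | push {}
  [7] u=1 | in 111 | out 110 | prev 100 | push {2}
  [8] u=3 | in 111 | out 111 | prev 101 | push {0,1,4}
  [9] u=2 | in 110 | out 101 | ==
  [10] u=0 | in 111 | out 111 | ==
  [11] u=1 | in 111 | out 110 | ==
  [12] u=4 | in 111 | out 010 | ==

Converged values:
  [0] 111
  [1] 110
  [2] 101
  [3] 111
  [4] 010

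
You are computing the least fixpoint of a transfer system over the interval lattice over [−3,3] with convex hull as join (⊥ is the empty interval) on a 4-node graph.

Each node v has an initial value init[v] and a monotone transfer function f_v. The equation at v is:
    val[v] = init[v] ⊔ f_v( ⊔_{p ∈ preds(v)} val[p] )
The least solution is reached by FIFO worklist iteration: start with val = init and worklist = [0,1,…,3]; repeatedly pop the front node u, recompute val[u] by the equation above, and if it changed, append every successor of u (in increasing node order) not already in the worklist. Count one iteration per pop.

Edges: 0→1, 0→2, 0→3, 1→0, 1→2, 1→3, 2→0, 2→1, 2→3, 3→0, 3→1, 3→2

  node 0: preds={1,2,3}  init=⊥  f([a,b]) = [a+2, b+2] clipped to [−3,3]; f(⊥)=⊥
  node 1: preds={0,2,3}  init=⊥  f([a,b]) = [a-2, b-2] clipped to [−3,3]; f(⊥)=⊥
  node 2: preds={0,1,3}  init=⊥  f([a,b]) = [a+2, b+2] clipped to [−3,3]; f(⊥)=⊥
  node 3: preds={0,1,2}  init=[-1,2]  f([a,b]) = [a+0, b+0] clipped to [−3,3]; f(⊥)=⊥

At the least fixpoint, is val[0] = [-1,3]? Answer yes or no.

yes

Worklist (8 pops):
  #1 pop 0: in=[-1,2] → [1,3] (was ⊥); enqueue []
  #2 pop 1: in=[-1,3] → [-3,1] (was ⊥); enqueue [0]
  #3 pop 2: in=[-3,3] → [-1,3] (was ⊥); enqueue [1]
  #4 pop 3: in=[-3,3] → [-3,3] (was [-1,2]); enqueue [2]
  #5 pop 0: in=[-3,3] → [-1,3] (was [1,3]); enqueue [3]
  #6 pop 1: in=[-3,3] → [-3,1] (no change)
  #7 pop 2: in=[-3,3] → [-1,3] (no change)
  #8 pop 3: in=[-3,3] → [-3,3] (no change)

Fixpoint:
  val[0] = [-1,3]
  val[1] = [-3,1]
  val[2] = [-1,3]
  val[3] = [-3,3]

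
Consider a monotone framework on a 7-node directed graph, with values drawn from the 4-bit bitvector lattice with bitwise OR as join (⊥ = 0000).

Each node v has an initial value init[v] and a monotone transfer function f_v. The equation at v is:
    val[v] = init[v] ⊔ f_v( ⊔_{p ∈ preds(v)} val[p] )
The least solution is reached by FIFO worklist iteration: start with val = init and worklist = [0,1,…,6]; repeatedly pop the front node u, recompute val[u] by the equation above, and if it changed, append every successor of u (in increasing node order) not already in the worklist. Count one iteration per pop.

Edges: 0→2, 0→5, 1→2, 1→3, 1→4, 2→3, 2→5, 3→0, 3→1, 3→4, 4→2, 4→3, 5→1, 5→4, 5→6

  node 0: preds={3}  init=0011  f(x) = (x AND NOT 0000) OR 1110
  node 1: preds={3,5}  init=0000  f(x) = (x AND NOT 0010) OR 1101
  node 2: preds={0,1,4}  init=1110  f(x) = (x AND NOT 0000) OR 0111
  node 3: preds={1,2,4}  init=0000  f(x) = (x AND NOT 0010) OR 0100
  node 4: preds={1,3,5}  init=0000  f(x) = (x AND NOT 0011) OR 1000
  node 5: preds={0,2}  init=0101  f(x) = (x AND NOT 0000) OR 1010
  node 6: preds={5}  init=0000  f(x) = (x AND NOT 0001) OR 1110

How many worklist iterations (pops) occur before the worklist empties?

Iteration log — 12 steps:
  step 1. node 0  ⊔preds=0000  new=1111  old=0011  +wl: 
  step 2. node 1  ⊔preds=0101  new=1101  old=0000  +wl: 
  step 3. node 2  ⊔preds=1111  new=1111  old=1110  +wl: 
  step 4. node 3  ⊔preds=1111  new=1101  old=0000  +wl: 0,1
  step 5. node 4  ⊔preds=1101  new=1100  old=0000  +wl: 2,3
  step 6. node 5  ⊔preds=1111  new=1111  old=0101  +wl: 4
  step 7. node 6  ⊔preds=1111  new=1110  old=0000  +wl: 
  step 8. node 0  ⊔preds=1101  new=1111  stable
  step 9. node 1  ⊔preds=1111  new=1101  stable
  step 10. node 2  ⊔preds=1111  new=1111  stable
  step 11. node 3  ⊔preds=1111  new=1101  stable
  step 12. node 4  ⊔preds=1111  new=1100  stable

Least fixpoint reached:
  node 0: 1111
  node 1: 1101
  node 2: 1111
  node 3: 1101
  node 4: 1100
  node 5: 1111
  node 6: 1110

12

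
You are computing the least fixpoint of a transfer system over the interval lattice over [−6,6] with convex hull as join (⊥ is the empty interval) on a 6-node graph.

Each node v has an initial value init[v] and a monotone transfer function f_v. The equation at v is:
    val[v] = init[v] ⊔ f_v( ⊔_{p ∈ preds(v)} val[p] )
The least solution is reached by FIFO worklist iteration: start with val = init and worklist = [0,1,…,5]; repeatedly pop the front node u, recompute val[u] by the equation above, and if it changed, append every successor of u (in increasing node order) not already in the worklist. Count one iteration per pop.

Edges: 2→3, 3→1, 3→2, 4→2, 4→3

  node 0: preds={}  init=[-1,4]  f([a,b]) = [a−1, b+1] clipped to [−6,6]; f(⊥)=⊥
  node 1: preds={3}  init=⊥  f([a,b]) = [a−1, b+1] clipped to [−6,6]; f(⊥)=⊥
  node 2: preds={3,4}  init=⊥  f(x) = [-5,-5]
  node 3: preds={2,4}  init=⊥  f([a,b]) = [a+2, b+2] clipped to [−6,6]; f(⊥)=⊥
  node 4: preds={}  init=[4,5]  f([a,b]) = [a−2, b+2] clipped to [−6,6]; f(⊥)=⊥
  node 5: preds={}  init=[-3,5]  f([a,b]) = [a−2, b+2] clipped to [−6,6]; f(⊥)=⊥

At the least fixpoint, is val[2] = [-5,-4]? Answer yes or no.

no

Iteration log — 8 steps:
  step 1. node 0  ⊔preds=⊥  new=[-1,4]  stable
  step 2. node 1  ⊔preds=⊥  new=⊥  stable
  step 3. node 2  ⊔preds=[4,5]  new=[-5,-5]  old=⊥  +wl: 
  step 4. node 3  ⊔preds=[-5,5]  new=[-3,6]  old=⊥  +wl: 1,2
  step 5. node 4  ⊔preds=⊥  new=[4,5]  stable
  step 6. node 5  ⊔preds=⊥  new=[-3,5]  stable
  step 7. node 1  ⊔preds=[-3,6]  new=[-4,6]  old=⊥  +wl: 
  step 8. node 2  ⊔preds=[-3,6]  new=[-5,-5]  stable

Least fixpoint reached:
  node 0: [-1,4]
  node 1: [-4,6]
  node 2: [-5,-5]
  node 3: [-3,6]
  node 4: [4,5]
  node 5: [-3,5]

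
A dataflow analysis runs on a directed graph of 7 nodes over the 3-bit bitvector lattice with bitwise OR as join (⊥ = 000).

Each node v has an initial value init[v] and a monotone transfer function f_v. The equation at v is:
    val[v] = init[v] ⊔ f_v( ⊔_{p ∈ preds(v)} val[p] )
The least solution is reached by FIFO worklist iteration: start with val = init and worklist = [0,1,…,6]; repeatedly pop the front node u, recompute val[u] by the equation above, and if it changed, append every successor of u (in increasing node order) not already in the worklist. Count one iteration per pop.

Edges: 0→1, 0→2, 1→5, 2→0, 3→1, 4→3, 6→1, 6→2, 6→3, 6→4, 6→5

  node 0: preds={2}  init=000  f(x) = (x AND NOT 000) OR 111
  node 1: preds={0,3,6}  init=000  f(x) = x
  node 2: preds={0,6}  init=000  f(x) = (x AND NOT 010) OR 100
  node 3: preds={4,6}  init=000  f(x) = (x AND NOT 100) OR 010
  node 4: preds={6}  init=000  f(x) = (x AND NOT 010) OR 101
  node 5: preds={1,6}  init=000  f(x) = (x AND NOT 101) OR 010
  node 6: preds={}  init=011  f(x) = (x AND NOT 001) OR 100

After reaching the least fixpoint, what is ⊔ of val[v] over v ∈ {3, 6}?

111

Worklist (13 pops):
  #1 pop 0: in=000 → 111 (was 000); enqueue []
  #2 pop 1: in=111 → 111 (was 000); enqueue []
  #3 pop 2: in=111 → 101 (was 000); enqueue [0]
  #4 pop 3: in=011 → 011 (was 000); enqueue [1]
  #5 pop 4: in=011 → 101 (was 000); enqueue [3]
  #6 pop 5: in=111 → 010 (was 000); enqueue []
  #7 pop 6: in=000 → 111 (was 011); enqueue [2,4,5]
  #8 pop 0: in=101 → 111 (no change)
  #9 pop 1: in=111 → 111 (no change)
  #10 pop 3: in=111 → 011 (no change)
  #11 pop 2: in=111 → 101 (no change)
  #12 pop 4: in=111 → 101 (no change)
  #13 pop 5: in=111 → 010 (no change)

Fixpoint:
  val[0] = 111
  val[1] = 111
  val[2] = 101
  val[3] = 011
  val[4] = 101
  val[5] = 010
  val[6] = 111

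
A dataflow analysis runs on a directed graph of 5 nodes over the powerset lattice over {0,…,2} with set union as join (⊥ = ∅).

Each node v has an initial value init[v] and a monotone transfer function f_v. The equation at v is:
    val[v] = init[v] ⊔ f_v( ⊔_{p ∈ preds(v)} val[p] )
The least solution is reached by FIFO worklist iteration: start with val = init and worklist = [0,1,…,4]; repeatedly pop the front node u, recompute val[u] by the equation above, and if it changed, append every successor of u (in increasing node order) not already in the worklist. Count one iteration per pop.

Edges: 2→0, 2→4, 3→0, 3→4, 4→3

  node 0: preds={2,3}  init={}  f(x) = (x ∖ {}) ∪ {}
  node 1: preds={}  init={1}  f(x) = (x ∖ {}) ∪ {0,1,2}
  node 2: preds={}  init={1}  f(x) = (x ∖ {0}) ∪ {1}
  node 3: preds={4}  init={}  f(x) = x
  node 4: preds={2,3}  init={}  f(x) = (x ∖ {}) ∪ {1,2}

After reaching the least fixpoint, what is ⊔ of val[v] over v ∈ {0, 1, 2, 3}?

Trace (8 dequeues):
  [1] u=0 | in {1} | out {1} | prev {} | push {}
  [2] u=1 | in {} | out {0,1,2} | prev {1} | push {}
  [3] u=2 | in {} | out {1} | ==
  [4] u=3 | in {} | out {} | ==
  [5] u=4 | in {1} | out {1,2} | prev {} | push {3}
  [6] u=3 | in {1,2} | out {1,2} | prev {} | push {0,4}
  [7] u=0 | in {1,2} | out {1,2} | prev {1} | push {}
  [8] u=4 | in {1,2} | out {1,2} | ==

Converged values:
  [0] {1,2}
  [1] {0,1,2}
  [2] {1}
  [3] {1,2}
  [4] {1,2}

{0,1,2}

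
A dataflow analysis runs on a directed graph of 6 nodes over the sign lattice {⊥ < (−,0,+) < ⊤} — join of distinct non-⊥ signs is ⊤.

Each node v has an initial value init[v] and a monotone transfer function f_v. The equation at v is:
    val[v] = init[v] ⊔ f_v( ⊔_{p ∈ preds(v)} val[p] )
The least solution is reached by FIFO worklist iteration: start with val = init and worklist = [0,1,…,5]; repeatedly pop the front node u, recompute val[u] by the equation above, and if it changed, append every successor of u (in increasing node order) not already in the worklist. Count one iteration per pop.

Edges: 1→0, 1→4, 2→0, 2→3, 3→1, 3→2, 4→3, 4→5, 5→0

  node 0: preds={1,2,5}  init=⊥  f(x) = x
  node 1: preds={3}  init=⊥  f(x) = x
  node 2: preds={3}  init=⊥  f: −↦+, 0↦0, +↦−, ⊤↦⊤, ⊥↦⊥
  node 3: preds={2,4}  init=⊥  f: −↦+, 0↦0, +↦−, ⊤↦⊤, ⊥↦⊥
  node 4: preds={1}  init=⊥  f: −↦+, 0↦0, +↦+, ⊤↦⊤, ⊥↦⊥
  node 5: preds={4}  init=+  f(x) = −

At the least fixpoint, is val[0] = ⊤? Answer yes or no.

Iteration log — 7 steps:
  step 1. node 0  ⊔preds=+  new=+  old=⊥  +wl: 
  step 2. node 1  ⊔preds=⊥  new=⊥  stable
  step 3. node 2  ⊔preds=⊥  new=⊥  stable
  step 4. node 3  ⊔preds=⊥  new=⊥  stable
  step 5. node 4  ⊔preds=⊥  new=⊥  stable
  step 6. node 5  ⊔preds=⊥  new=⊤  old=+  +wl: 0
  step 7. node 0  ⊔preds=⊤  new=⊤  old=+  +wl: 

Least fixpoint reached:
  node 0: ⊤
  node 1: ⊥
  node 2: ⊥
  node 3: ⊥
  node 4: ⊥
  node 5: ⊤

yes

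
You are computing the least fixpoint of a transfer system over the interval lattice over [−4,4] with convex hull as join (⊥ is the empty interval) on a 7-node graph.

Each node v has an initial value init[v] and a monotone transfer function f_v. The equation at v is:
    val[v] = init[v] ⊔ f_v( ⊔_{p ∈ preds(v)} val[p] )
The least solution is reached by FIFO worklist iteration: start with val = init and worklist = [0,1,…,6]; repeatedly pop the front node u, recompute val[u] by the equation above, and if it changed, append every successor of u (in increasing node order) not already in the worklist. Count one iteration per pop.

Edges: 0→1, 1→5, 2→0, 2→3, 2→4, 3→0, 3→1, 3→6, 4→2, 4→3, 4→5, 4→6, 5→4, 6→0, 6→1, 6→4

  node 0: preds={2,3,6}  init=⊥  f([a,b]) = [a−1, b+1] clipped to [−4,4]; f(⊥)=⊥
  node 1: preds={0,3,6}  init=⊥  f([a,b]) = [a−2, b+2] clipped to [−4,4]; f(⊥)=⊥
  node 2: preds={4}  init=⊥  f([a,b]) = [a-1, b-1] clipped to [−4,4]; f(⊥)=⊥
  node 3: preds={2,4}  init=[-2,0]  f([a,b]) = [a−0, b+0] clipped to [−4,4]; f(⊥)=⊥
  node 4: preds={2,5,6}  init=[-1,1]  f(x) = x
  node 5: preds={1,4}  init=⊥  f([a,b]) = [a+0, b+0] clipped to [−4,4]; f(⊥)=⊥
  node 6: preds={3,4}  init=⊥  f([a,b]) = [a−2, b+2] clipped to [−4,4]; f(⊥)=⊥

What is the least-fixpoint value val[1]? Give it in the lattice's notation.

Worklist (29 pops):
  #1 pop 0: in=[-2,0] → [-3,1] (was ⊥); enqueue []
  #2 pop 1: in=[-3,1] → [-4,3] (was ⊥); enqueue []
  #3 pop 2: in=[-1,1] → [-2,0] (was ⊥); enqueue [0]
  #4 pop 3: in=[-2,1] → [-2,1] (was [-2,0]); enqueue [1]
  #5 pop 4: in=[-2,0] → [-2,1] (was [-1,1]); enqueue [2,3]
  #6 pop 5: in=[-4,3] → [-4,3] (was ⊥); enqueue [4]
  #7 pop 6: in=[-2,1] → [-4,3] (was ⊥); enqueue []
  #8 pop 0: in=[-4,3] → [-4,4] (was [-3,1]); enqueue []
  #9 pop 1: in=[-4,4] → [-4,4] (was [-4,3]); enqueue [5]
  #10 pop 2: in=[-2,1] → [-3,0] (was [-2,0]); enqueue [0]
  #11 pop 3: in=[-3,1] → [-3,1] (was [-2,1]); enqueue [1,6]
  #12 pop 4: in=[-4,3] → [-4,3] (was [-2,1]); enqueue [2,3]
  #13 pop 5: in=[-4,4] → [-4,4] (was [-4,3]); enqueue [4]
  #14 pop 0: in=[-4,3] → [-4,4] (no change)
  #15 pop 1: in=[-4,4] → [-4,4] (no change)
  #16 pop 6: in=[-4,3] → [-4,4] (was [-4,3]); enqueue [0,1]
  #17 pop 2: in=[-4,3] → [-4,2] (was [-3,0]); enqueue []
  #18 pop 3: in=[-4,3] → [-4,3] (was [-3,1]); enqueue [6]
  #19 pop 4: in=[-4,4] → [-4,4] (was [-4,3]); enqueue [2,3,5]
  #20 pop 0: in=[-4,4] → [-4,4] (no change)
  #21 pop 1: in=[-4,4] → [-4,4] (no change)
  #22 pop 6: in=[-4,4] → [-4,4] (no change)
  #23 pop 2: in=[-4,4] → [-4,3] (was [-4,2]); enqueue [0,4]
  #24 pop 3: in=[-4,4] → [-4,4] (was [-4,3]); enqueue [1,6]
  #25 pop 5: in=[-4,4] → [-4,4] (no change)
  #26 pop 0: in=[-4,4] → [-4,4] (no change)
  #27 pop 4: in=[-4,4] → [-4,4] (no change)
  #28 pop 1: in=[-4,4] → [-4,4] (no change)
  #29 pop 6: in=[-4,4] → [-4,4] (no change)

Fixpoint:
  val[0] = [-4,4]
  val[1] = [-4,4]
  val[2] = [-4,3]
  val[3] = [-4,4]
  val[4] = [-4,4]
  val[5] = [-4,4]
  val[6] = [-4,4]

[-4,4]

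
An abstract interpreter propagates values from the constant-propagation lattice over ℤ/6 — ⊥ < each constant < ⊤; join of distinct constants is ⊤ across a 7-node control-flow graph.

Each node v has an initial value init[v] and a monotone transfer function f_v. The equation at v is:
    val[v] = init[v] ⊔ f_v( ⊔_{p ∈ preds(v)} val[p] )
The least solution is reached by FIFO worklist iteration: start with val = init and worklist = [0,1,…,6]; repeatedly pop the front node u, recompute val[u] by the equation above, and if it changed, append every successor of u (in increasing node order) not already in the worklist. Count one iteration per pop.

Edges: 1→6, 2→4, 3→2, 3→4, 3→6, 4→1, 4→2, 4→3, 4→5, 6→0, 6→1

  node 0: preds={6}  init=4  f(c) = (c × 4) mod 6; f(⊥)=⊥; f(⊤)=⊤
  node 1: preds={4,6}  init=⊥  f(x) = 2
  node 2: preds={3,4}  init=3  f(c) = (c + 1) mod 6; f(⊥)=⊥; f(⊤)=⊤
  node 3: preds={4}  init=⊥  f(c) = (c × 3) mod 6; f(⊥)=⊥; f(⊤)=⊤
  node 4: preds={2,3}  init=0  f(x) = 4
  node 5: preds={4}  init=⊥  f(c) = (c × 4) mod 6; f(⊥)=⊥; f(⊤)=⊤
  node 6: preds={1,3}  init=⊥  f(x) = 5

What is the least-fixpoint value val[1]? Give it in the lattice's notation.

Iteration log — 14 steps:
  step 1. node 0  ⊔preds=⊥  new=4  stable
  step 2. node 1  ⊔preds=0  new=2  old=⊥  +wl: 
  step 3. node 2  ⊔preds=0  new=⊤  old=3  +wl: 
  step 4. node 3  ⊔preds=0  new=0  old=⊥  +wl: 2
  step 5. node 4  ⊔preds=⊤  new=⊤  old=0  +wl: 1,3
  step 6. node 5  ⊔preds=⊤  new=⊤  old=⊥  +wl: 
  step 7. node 6  ⊔preds=⊤  new=5  old=⊥  +wl: 0
  step 8. node 2  ⊔preds=⊤  new=⊤  stable
  step 9. node 1  ⊔preds=⊤  new=2  stable
  step 10. node 3  ⊔preds=⊤  new=⊤  old=0  +wl: 2,4,6
  step 11. node 0  ⊔preds=5  new=⊤  old=4  +wl: 
  step 12. node 2  ⊔preds=⊤  new=⊤  stable
  step 13. node 4  ⊔preds=⊤  new=⊤  stable
  step 14. node 6  ⊔preds=⊤  new=5  stable

Least fixpoint reached:
  node 0: ⊤
  node 1: 2
  node 2: ⊤
  node 3: ⊤
  node 4: ⊤
  node 5: ⊤
  node 6: 5

2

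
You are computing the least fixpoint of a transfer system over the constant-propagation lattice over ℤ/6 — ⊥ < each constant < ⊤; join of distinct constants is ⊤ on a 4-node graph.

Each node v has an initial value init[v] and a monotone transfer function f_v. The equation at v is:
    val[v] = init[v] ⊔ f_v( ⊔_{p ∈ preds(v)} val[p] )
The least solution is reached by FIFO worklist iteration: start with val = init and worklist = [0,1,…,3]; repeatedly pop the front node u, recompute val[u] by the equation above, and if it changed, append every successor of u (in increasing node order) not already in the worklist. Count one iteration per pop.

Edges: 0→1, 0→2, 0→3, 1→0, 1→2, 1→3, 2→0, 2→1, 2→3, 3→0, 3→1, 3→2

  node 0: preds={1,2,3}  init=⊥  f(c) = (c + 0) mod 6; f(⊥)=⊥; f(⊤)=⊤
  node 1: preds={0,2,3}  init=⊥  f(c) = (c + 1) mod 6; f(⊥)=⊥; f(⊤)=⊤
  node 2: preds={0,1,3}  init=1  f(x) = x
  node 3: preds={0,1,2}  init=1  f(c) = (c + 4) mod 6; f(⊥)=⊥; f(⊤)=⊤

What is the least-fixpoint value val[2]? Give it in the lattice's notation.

⊤

Iteration log — 9 steps:
  step 1. node 0  ⊔preds=1  new=1  old=⊥  +wl: 
  step 2. node 1  ⊔preds=1  new=2  old=⊥  +wl: 0
  step 3. node 2  ⊔preds=⊤  new=⊤  old=1  +wl: 1
  step 4. node 3  ⊔preds=⊤  new=⊤  old=1  +wl: 2
  step 5. node 0  ⊔preds=⊤  new=⊤  old=1  +wl: 3
  step 6. node 1  ⊔preds=⊤  new=⊤  old=2  +wl: 0
  step 7. node 2  ⊔preds=⊤  new=⊤  stable
  step 8. node 3  ⊔preds=⊤  new=⊤  stable
  step 9. node 0  ⊔preds=⊤  new=⊤  stable

Least fixpoint reached:
  node 0: ⊤
  node 1: ⊤
  node 2: ⊤
  node 3: ⊤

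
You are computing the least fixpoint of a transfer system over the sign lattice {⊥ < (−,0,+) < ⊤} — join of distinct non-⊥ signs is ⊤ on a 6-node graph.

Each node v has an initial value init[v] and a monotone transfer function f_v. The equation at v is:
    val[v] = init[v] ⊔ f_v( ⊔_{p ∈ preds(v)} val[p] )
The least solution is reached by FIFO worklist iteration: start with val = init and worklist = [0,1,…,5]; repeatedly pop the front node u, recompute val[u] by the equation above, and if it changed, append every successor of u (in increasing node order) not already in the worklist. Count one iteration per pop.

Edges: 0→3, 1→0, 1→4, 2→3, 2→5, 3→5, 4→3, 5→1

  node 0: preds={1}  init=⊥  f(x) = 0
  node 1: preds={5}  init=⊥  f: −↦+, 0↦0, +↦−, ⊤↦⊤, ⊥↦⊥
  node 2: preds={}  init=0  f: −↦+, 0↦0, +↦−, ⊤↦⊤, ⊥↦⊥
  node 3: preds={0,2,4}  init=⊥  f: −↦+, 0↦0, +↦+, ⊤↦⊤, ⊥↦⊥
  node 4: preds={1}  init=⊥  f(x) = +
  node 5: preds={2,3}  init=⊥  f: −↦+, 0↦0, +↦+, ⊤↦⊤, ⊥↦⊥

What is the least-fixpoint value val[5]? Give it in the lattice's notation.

Trace (14 dequeues):
  [1] u=0 | in ⊥ | out 0 | prev ⊥ | push {}
  [2] u=1 | in ⊥ | out ⊥ | ==
  [3] u=2 | in ⊥ | out 0 | ==
  [4] u=3 | in 0 | out 0 | prev ⊥ | push {}
  [5] u=4 | in ⊥ | out + | prev ⊥ | push {3}
  [6] u=5 | in 0 | out 0 | prev ⊥ | push {1}
  [7] u=3 | in ⊤ | out ⊤ | prev 0 | push {5}
  [8] u=1 | in 0 | out 0 | prev ⊥ | push {0,4}
  [9] u=5 | in ⊤ | out ⊤ | prev 0 | push {1}
  [10] u=0 | in 0 | out 0 | ==
  [11] u=4 | in 0 | out + | ==
  [12] u=1 | in ⊤ | out ⊤ | prev 0 | push {0,4}
  [13] u=0 | in ⊤ | out 0 | ==
  [14] u=4 | in ⊤ | out + | ==

Converged values:
  [0] 0
  [1] ⊤
  [2] 0
  [3] ⊤
  [4] +
  [5] ⊤

⊤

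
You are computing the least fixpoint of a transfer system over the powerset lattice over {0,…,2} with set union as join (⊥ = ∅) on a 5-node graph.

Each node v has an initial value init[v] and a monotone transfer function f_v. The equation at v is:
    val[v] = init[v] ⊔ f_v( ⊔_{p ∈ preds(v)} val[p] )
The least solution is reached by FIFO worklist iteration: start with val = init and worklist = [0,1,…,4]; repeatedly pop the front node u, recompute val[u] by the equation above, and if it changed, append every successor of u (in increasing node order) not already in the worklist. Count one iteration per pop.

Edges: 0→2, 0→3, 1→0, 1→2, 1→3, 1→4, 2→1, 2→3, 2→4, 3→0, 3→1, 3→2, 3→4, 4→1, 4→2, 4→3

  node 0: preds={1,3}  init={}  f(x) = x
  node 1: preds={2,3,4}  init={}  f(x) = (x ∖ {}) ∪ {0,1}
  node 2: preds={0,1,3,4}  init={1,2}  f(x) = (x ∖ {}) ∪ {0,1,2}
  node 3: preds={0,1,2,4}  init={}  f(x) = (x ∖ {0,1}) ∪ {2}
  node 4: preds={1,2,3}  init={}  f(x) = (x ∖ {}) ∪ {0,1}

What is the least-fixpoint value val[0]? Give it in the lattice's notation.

Trace (9 dequeues):
  [1] u=0 | in {} | out {} | ==
  [2] u=1 | in {1,2} | out {0,1,2} | prev {} | push {0}
  [3] u=2 | in {0,1,2} | out {0,1,2} | prev {1,2} | push {1}
  [4] u=3 | in {0,1,2} | out {2} | prev {} | push {2}
  [5] u=4 | in {0,1,2} | out {0,1,2} | prev {} | push {3}
  [6] u=0 | in {0,1,2} | out {0,1,2} | prev {} | push {}
  [7] u=1 | in {0,1,2} | out {0,1,2} | ==
  [8] u=2 | in {0,1,2} | out {0,1,2} | ==
  [9] u=3 | in {0,1,2} | out {2} | ==

Converged values:
  [0] {0,1,2}
  [1] {0,1,2}
  [2] {0,1,2}
  [3] {2}
  [4] {0,1,2}

{0,1,2}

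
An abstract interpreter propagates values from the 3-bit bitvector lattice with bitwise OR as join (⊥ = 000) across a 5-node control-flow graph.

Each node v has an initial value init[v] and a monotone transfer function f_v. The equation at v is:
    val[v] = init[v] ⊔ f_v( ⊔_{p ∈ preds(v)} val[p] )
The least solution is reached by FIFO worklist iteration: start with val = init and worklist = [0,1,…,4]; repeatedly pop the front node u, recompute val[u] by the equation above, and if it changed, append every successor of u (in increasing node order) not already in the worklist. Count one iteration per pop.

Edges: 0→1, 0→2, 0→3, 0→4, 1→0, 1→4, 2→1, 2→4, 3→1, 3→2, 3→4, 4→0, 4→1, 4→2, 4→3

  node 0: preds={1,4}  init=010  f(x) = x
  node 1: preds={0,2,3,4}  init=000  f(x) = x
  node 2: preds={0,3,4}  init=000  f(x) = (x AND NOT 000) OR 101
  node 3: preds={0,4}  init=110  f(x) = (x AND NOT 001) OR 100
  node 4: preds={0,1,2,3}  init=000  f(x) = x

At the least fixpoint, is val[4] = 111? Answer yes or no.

Iteration log — 11 steps:
  step 1. node 0  ⊔preds=000  new=010  stable
  step 2. node 1  ⊔preds=110  new=110  old=000  +wl: 0
  step 3. node 2  ⊔preds=110  new=111  old=000  +wl: 1
  step 4. node 3  ⊔preds=010  new=110  stable
  step 5. node 4  ⊔preds=111  new=111  old=000  +wl: 2,3
  step 6. node 0  ⊔preds=111  new=111  old=010  +wl: 4
  step 7. node 1  ⊔preds=111  new=111  old=110  +wl: 0
  step 8. node 2  ⊔preds=111  new=111  stable
  step 9. node 3  ⊔preds=111  new=110  stable
  step 10. node 4  ⊔preds=111  new=111  stable
  step 11. node 0  ⊔preds=111  new=111  stable

Least fixpoint reached:
  node 0: 111
  node 1: 111
  node 2: 111
  node 3: 110
  node 4: 111

yes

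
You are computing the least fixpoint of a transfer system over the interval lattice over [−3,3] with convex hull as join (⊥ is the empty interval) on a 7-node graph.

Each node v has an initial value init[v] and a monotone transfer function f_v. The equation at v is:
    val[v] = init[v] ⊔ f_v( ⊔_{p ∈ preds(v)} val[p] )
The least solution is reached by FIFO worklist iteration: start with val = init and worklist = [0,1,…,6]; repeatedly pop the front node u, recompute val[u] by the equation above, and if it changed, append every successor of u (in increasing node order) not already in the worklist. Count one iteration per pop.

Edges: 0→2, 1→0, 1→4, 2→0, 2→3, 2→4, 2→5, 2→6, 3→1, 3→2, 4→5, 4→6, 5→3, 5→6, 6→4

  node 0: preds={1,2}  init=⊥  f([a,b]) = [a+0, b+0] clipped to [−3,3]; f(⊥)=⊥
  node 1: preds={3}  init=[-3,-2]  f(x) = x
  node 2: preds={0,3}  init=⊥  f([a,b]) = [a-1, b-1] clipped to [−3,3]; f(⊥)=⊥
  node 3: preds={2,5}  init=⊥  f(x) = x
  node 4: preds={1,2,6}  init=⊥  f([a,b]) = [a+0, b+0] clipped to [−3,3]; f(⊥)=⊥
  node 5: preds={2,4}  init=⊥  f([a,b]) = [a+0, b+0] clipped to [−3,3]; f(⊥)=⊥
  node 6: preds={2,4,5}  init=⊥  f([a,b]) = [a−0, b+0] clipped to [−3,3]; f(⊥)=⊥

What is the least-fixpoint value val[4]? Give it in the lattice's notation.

[-3,-2]

Trace (14 dequeues):
  [1] u=0 | in [-3,-2] | out [-3,-2] | prev ⊥ | push {}
  [2] u=1 | in ⊥ | out [-3,-2] | ==
  [3] u=2 | in [-3,-2] | out [-3,-3] | prev ⊥ | push {0}
  [4] u=3 | in [-3,-3] | out [-3,-3] | prev ⊥ | push {1,2}
  [5] u=4 | in [-3,-2] | out [-3,-2] | prev ⊥ | push {}
  [6] u=5 | in [-3,-2] | out [-3,-2] | prev ⊥ | push {3}
  [7] u=6 | in [-3,-2] | out [-3,-2] | prev ⊥ | push {4}
  [8] u=0 | in [-3,-2] | out [-3,-2] | ==
  [9] u=1 | in [-3,-3] | out [-3,-2] | ==
  [10] u=2 | in [-3,-2] | out [-3,-3] | ==
  [11] u=3 | in [-3,-2] | out [-3,-2] | prev [-3,-3] | push {1,2}
  [12] u=4 | in [-3,-2] | out [-3,-2] | ==
  [13] u=1 | in [-3,-2] | out [-3,-2] | ==
  [14] u=2 | in [-3,-2] | out [-3,-3] | ==

Converged values:
  [0] [-3,-2]
  [1] [-3,-2]
  [2] [-3,-3]
  [3] [-3,-2]
  [4] [-3,-2]
  [5] [-3,-2]
  [6] [-3,-2]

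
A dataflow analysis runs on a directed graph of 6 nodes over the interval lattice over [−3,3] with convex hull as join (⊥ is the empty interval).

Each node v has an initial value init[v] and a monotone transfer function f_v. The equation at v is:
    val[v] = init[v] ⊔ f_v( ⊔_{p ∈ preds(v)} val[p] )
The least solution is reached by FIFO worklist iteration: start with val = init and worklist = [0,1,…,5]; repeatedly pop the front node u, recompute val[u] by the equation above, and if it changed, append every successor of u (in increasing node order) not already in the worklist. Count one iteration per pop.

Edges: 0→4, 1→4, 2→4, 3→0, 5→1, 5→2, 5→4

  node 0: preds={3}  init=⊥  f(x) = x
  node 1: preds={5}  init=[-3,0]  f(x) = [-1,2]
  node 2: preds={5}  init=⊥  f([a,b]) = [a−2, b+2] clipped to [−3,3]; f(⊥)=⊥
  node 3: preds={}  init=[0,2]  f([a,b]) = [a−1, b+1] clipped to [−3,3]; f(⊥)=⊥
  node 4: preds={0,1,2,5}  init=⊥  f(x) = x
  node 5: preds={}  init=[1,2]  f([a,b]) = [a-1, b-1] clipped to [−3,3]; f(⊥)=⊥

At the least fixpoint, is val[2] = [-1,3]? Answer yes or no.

Iteration log — 6 steps:
  step 1. node 0  ⊔preds=[0,2]  new=[0,2]  old=⊥  +wl: 
  step 2. node 1  ⊔preds=[1,2]  new=[-3,2]  old=[-3,0]  +wl: 
  step 3. node 2  ⊔preds=[1,2]  new=[-1,3]  old=⊥  +wl: 
  step 4. node 3  ⊔preds=⊥  new=[0,2]  stable
  step 5. node 4  ⊔preds=[-3,3]  new=[-3,3]  old=⊥  +wl: 
  step 6. node 5  ⊔preds=⊥  new=[1,2]  stable

Least fixpoint reached:
  node 0: [0,2]
  node 1: [-3,2]
  node 2: [-1,3]
  node 3: [0,2]
  node 4: [-3,3]
  node 5: [1,2]

yes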